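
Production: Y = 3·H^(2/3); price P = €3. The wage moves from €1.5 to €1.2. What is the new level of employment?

From P·MP_H = w with MP_H = 2·H^(-1/3), the labor demand is H(w) = (6/w)^(3).
At w = 1.5: H = 64. At w = 1.2: H = 125.

H* = 125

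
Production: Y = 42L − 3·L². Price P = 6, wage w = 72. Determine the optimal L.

L* = 5

The marginal product of L is MP_L = 42 − 6L.
A price-taking firm hires until the value of the marginal product equals the wage: P·MP_L = w, so 6·(42 − 6L) = 72.
Then 42 − 6L = 12, giving L = 5.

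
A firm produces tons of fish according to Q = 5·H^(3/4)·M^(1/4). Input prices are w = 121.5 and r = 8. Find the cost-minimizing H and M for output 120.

H* = 16, M* = 81

Cost minimization requires the marginal rate of technical substitution to equal the input-price ratio: MP_H/MP_M = w/r.
Here MP_H/MP_M = (3/4)·(M/H)/(1/4) = 3·(M/H). Setting this equal to 121.5/8 = 15.1875 gives M = 5.0625H.
Substituting into Q = 120: 5·H^(3/4)·(5.0625H)^(1/4) = 120.
Solving, H = 16 and M = 81.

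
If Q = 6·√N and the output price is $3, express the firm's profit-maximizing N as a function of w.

N(w) = 81/w²

MP_N = (1/2)·6·N^(-1/2) = 3·N^(-1/2).
Setting P·MP_N = w: 9·N^(-1/2) = w.
Solving for N: N^(-1/2) = w/9, so N = (9/w)^(2).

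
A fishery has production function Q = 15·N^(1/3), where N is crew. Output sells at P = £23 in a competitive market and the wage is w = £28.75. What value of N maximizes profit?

N* = 8

MP_N = (1/3)·15·N^(-2/3) = 5·N^(-2/3).
Profit maximization for a price taker requires P·MP_N = w: 23·5·N^(-2/3) = 28.75.
So N^(-2/3) = 0.25, which gives N = 8.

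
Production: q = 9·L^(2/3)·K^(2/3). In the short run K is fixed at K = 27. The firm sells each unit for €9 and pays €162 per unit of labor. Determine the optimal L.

With K = 27, MP_L = (2/3)·9·L^(-1/3)·27^(2/3) = 54·L^(-1/3).
Profit maximization for a price taker requires P·MP_L = w: 9·54·L^(-1/3) = 162.
So L^(-1/3) = 1/3, which gives L = 27.

L* = 27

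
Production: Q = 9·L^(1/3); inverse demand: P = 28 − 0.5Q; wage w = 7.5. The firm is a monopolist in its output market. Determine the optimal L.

L* = 8

Marginal revenue from the inverse demand is MR = 28 − Q.
The marginal product is MP_L = 3·L^(-2/3).
A monopolist hires until marginal revenue product equals the wage: MR·MP_L = w.
At L, Q = 9·L^(1/3). Substituting and solving: (28 − 9·L^(1/3))·3·L^(-2/3) = 7.5 gives L = 8.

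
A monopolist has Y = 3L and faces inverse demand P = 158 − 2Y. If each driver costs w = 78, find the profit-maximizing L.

L* = 11

Marginal revenue from the inverse demand is MR = 158 − 4Y.
The marginal product is MP_L = 3.
A monopolist hires until marginal revenue product equals the wage: MR·MP_L = w.
(158 − 12L)·3 = 78, so L = 11.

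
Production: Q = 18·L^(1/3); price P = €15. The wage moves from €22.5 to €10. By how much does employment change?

From P·MP_L = w with MP_L = 6·L^(-2/3), the labor demand is L(w) = (90/w)^(3/2).
At w = 22.5: L = 8. At w = 10: L = 27.
ΔL = 27 − 8 = 19.

ΔL = 19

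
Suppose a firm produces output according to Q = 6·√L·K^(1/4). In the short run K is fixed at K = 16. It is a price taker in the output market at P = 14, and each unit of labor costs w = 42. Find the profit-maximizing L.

L* = 4

With K = 16, MP_L = (1/2)·6·L^(-1/2)·16^(1/4) = 6·L^(-1/2).
Profit maximization for a price taker requires P·MP_L = w: 14·6·L^(-1/2) = 42.
So L^(-1/2) = 0.5, which gives L = 4.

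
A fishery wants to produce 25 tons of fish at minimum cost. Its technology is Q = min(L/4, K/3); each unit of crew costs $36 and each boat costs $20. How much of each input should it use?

With a fixed-proportions technology, the cost-minimizing bundle uses no slack in either input: L/4 = K/3 = Q.
So L = 4·25 = 100 and K = 3·25 = 75.

L* = 100, K* = 75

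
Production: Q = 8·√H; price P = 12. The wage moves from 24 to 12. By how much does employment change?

ΔH = 12

From P·MP_H = w with MP_H = 4·H^(-1/2), the labor demand is H(w) = (48/w)^(2).
At w = 24: H = 4. At w = 12: H = 16.
ΔH = 16 − 4 = 12.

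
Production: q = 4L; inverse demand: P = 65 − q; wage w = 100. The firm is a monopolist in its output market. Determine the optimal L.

L* = 5

Marginal revenue from the inverse demand is MR = 65 − 2q.
The marginal product is MP_L = 4.
A monopolist hires until marginal revenue product equals the wage: MR·MP_L = w.
(65 − 8L)·4 = 100, so L = 5.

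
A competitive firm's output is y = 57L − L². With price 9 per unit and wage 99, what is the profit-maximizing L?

The marginal product of L is MP_L = 57 − 2L.
A price-taking firm hires until the value of the marginal product equals the wage: P·MP_L = w, so 9·(57 − 2L) = 99.
Then 57 − 2L = 11, giving L = 23.

L* = 23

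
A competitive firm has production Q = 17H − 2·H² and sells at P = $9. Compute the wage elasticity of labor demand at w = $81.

From P·MP_H = w with MP_H = 17 − 4H, labor demand is H(w) = (17 − w/9)/4.
dH/dw = −1/(36) = -1/36.
At w = 81, H = 2, so ε = (dH/dw)·(w/H) = (-1/36)·(81/2) = -1.125.

ε = -1.125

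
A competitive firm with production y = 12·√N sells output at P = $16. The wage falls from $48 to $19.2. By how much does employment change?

From P·MP_N = w with MP_N = 6·N^(-1/2), the labor demand is N(w) = (96/w)^(2).
At w = 48: N = 4. At w = 19.2: N = 25.
ΔN = 25 − 4 = 21.

ΔN = 21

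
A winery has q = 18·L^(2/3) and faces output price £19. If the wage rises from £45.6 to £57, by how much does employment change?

From P·MP_L = w with MP_L = 12·L^(-1/3), the labor demand is L(w) = (228/w)^(3).
At w = 45.6: L = 125. At w = 57: L = 64.
ΔL = 64 − 125 = -61.

ΔL = -61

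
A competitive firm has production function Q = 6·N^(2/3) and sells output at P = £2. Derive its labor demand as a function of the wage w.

MP_N = (2/3)·6·N^(-1/3) = 4·N^(-1/3).
Setting P·MP_N = w: 8·N^(-1/3) = w.
Solving for N: N^(-1/3) = w/8, so N = (8/w)^(3).

N(w) = 512/w³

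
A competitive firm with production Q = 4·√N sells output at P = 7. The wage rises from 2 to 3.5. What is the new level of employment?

N* = 16

From P·MP_N = w with MP_N = 2·N^(-1/2), the labor demand is N(w) = (14/w)^(2).
At w = 2: N = 49. At w = 3.5: N = 16.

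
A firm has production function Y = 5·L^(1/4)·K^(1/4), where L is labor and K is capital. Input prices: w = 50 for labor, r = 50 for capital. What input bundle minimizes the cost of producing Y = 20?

Cost minimization requires the marginal rate of technical substitution to equal the input-price ratio: MP_L/MP_K = w/r.
Here MP_L/MP_K = (1/4)·(K/L)/(1/4) = (K/L). Setting this equal to 50/50 = 1 gives K = L.
Substituting into Y = 20: 5·L^(1/4)·(L)^(1/4) = 20.
Solving, L = 16 and K = 16.

L* = 16, K* = 16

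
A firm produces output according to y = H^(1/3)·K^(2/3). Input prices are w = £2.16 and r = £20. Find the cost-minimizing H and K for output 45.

Cost minimization requires the marginal rate of technical substitution to equal the input-price ratio: MP_H/MP_K = w/r.
Here MP_H/MP_K = (1/3)·(K/H)/(2/3) = 0.5·(K/H). Setting this equal to 2.16/20 = 0.108 gives K = 0.216H.
Substituting into y = 45: H^(1/3)·(0.216H)^(2/3) = 45.
Solving, H = 125 and K = 27.

H* = 125, K* = 27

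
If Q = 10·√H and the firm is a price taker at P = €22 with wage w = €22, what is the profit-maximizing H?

MP_H = (1/2)·10·H^(-1/2) = 5·H^(-1/2).
Profit maximization for a price taker requires P·MP_H = w: 22·5·H^(-1/2) = 22.
So H^(-1/2) = 0.2, which gives H = 25.

H* = 25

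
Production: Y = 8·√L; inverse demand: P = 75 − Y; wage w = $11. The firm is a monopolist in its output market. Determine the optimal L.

Marginal revenue from the inverse demand is MR = 75 − 2Y.
The marginal product is MP_L = 4·L^(-1/2).
A monopolist hires until marginal revenue product equals the wage: MR·MP_L = w.
At L, Y = 8·√L. Substituting and solving: (75 − 16·√L)·4·L^(-1/2) = 11 gives L = 16.

L* = 16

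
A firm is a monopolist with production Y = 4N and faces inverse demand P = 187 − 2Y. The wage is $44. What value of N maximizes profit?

N* = 11

Marginal revenue from the inverse demand is MR = 187 − 4Y.
The marginal product is MP_N = 4.
A monopolist hires until marginal revenue product equals the wage: MR·MP_N = w.
(187 − 16N)·4 = 44, so N = 11.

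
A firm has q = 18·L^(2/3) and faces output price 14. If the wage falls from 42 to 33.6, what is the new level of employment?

L* = 125

From P·MP_L = w with MP_L = 12·L^(-1/3), the labor demand is L(w) = (168/w)^(3).
At w = 42: L = 64. At w = 33.6: L = 125.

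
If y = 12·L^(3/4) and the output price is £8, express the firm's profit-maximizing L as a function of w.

MP_L = (3/4)·12·L^(-1/4) = 9·L^(-1/4).
Setting P·MP_L = w: 72·L^(-1/4) = w.
Solving for L: L^(-1/4) = w/72, so L = (72/w)^(4).

L(w) = (72/w)^(4)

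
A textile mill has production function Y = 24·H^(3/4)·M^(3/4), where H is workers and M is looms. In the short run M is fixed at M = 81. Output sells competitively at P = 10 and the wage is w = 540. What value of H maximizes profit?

H* = 6561

With M = 81, MP_H = (3/4)·24·H^(-1/4)·81^(3/4) = 486·H^(-1/4).
Profit maximization for a price taker requires P·MP_H = w: 10·486·H^(-1/4) = 540.
So H^(-1/4) = 1/9, which gives H = 6561.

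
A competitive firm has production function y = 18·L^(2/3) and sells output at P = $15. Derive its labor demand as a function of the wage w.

MP_L = (2/3)·18·L^(-1/3) = 12·L^(-1/3).
Setting P·MP_L = w: 180·L^(-1/3) = w.
Solving for L: L^(-1/3) = w/180, so L = (180/w)^(3).

L(w) = 5832000/w³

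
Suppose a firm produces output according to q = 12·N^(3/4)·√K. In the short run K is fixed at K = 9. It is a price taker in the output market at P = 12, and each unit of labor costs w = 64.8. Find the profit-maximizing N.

N* = 625

With K = 9, MP_N = (3/4)·12·N^(-1/4)·9^(1/2) = 27·N^(-1/4).
Profit maximization for a price taker requires P·MP_N = w: 12·27·N^(-1/4) = 64.8.
So N^(-1/4) = 0.2, which gives N = 625.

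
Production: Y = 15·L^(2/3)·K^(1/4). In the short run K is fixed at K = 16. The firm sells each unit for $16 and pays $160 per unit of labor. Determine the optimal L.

L* = 8

With K = 16, MP_L = (2/3)·15·L^(-1/3)·16^(1/4) = 20·L^(-1/3).
Profit maximization for a price taker requires P·MP_L = w: 16·20·L^(-1/3) = 160.
So L^(-1/3) = 0.5, which gives L = 8.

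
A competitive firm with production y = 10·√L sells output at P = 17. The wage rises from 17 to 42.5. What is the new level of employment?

L* = 4

From P·MP_L = w with MP_L = 5·L^(-1/2), the labor demand is L(w) = (85/w)^(2).
At w = 17: L = 25. At w = 42.5: L = 4.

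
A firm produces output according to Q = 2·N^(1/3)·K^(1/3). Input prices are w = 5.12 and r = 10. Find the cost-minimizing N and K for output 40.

Cost minimization requires the marginal rate of technical substitution to equal the input-price ratio: MP_N/MP_K = w/r.
Here MP_N/MP_K = (1/3)·(K/N)/(1/3) = (K/N). Setting this equal to 5.12/10 = 0.512 gives K = 0.512N.
Substituting into Q = 40: 2·N^(1/3)·(0.512N)^(1/3) = 40.
Solving, N = 125 and K = 64.

N* = 125, K* = 64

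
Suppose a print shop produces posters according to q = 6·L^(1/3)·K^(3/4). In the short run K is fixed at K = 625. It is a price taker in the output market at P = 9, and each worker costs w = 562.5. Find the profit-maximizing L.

With K = 625, MP_L = (1/3)·6·L^(-2/3)·625^(3/4) = 250·L^(-2/3).
Profit maximization for a price taker requires P·MP_L = w: 9·250·L^(-2/3) = 562.5.
So L^(-2/3) = 0.25, which gives L = 8.

L* = 8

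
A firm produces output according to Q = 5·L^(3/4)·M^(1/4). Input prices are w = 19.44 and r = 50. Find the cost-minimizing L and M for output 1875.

Cost minimization requires the marginal rate of technical substitution to equal the input-price ratio: MP_L/MP_M = w/r.
Here MP_L/MP_M = (3/4)·(M/L)/(1/4) = 3·(M/L). Setting this equal to 19.44/50 = 0.3888 gives M = 0.1296L.
Substituting into Q = 1875: 5·L^(3/4)·(0.1296L)^(1/4) = 1875.
Solving, L = 625 and M = 81.

L* = 625, M* = 81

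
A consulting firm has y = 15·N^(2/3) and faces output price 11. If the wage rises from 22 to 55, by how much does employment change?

From P·MP_N = w with MP_N = 10·N^(-1/3), the labor demand is N(w) = (110/w)^(3).
At w = 22: N = 125. At w = 55: N = 8.
ΔN = 8 − 125 = -117.

ΔN = -117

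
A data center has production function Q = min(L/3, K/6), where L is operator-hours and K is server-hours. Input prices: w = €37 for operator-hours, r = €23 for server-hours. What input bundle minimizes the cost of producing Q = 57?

With a fixed-proportions technology, the cost-minimizing bundle uses no slack in either input: L/3 = K/6 = Q.
So L = 3·57 = 171 and K = 6·57 = 342.

L* = 171, K* = 342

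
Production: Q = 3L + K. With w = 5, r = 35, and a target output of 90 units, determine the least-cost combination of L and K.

L* = 30, K* = 0

The inputs are perfect substitutes, so the firm uses whichever has the lower cost per unit of output.
Cost per unit of output via L is 5/3; via K it is 35. L is cheaper.
Producing Q = 90 with L alone: L = 30, K = 0.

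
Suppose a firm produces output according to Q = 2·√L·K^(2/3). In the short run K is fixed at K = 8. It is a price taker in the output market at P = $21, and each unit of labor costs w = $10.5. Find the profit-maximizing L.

With K = 8, MP_L = (1/2)·2·L^(-1/2)·8^(2/3) = 4·L^(-1/2).
Profit maximization for a price taker requires P·MP_L = w: 21·4·L^(-1/2) = 10.5.
So L^(-1/2) = 0.125, which gives L = 64.

L* = 64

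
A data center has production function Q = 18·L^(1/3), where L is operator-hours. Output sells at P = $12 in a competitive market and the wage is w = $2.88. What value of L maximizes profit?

MP_L = (1/3)·18·L^(-2/3) = 6·L^(-2/3).
Profit maximization for a price taker requires P·MP_L = w: 12·6·L^(-2/3) = 2.88.
So L^(-2/3) = 0.04, which gives L = 125.

L* = 125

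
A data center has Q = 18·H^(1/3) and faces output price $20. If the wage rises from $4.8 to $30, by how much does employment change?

From P·MP_H = w with MP_H = 6·H^(-2/3), the labor demand is H(w) = (120/w)^(3/2).
At w = 4.8: H = 125. At w = 30: H = 8.
ΔH = 8 − 125 = -117.

ΔH = -117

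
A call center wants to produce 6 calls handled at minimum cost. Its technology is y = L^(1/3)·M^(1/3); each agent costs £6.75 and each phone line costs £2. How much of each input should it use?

L* = 8, M* = 27

Cost minimization requires the marginal rate of technical substitution to equal the input-price ratio: MP_L/MP_M = w/r.
Here MP_L/MP_M = (1/3)·(M/L)/(1/3) = (M/L). Setting this equal to 6.75/2 = 3.375 gives M = 3.375L.
Substituting into y = 6: L^(1/3)·(3.375L)^(1/3) = 6.
Solving, L = 8 and M = 27.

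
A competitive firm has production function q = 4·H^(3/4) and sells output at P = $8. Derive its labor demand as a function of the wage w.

H(w) = 331776/w^(4)

MP_H = (3/4)·4·H^(-1/4) = 3·H^(-1/4).
Setting P·MP_H = w: 24·H^(-1/4) = w.
Solving for H: H^(-1/4) = w/24, so H = (24/w)^(4).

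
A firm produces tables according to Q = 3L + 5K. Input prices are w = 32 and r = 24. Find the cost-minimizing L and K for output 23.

The inputs are perfect substitutes, so the firm uses whichever has the lower cost per unit of output.
Cost per unit of output via L is w/3 = 32/3; via K it is r/5 = 4.8. K is cheaper.
Producing Q = 23 with K alone: L = 0, K = 4.6.

L* = 0, K* = 4.6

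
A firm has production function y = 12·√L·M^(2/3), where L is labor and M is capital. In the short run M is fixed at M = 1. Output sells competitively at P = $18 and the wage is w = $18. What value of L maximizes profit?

L* = 36

With M = 1, MP_L = (1/2)·12·L^(-1/2)·1^(2/3) = 6·L^(-1/2).
Profit maximization for a price taker requires P·MP_L = w: 18·6·L^(-1/2) = 18.
So L^(-1/2) = 1/6, which gives L = 36.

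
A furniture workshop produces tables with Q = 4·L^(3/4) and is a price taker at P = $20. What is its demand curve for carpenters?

L(w) = (60/w)^(4)

MP_L = (3/4)·4·L^(-1/4) = 3·L^(-1/4).
Setting P·MP_L = w: 60·L^(-1/4) = w.
Solving for L: L^(-1/4) = w/60, so L = (60/w)^(4).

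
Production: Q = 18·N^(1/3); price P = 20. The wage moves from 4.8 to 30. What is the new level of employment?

From P·MP_N = w with MP_N = 6·N^(-2/3), the labor demand is N(w) = (120/w)^(3/2).
At w = 4.8: N = 125. At w = 30: N = 8.

N* = 8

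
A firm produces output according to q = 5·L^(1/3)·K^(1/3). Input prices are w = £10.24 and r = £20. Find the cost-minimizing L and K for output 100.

L* = 125, K* = 64

Cost minimization requires the marginal rate of technical substitution to equal the input-price ratio: MP_L/MP_K = w/r.
Here MP_L/MP_K = (1/3)·(K/L)/(1/3) = (K/L). Setting this equal to 10.24/20 = 0.512 gives K = 0.512L.
Substituting into q = 100: 5·L^(1/3)·(0.512L)^(1/3) = 100.
Solving, L = 125 and K = 64.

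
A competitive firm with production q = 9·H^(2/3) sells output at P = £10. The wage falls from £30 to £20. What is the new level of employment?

From P·MP_H = w with MP_H = 6·H^(-1/3), the labor demand is H(w) = (60/w)^(3).
At w = 30: H = 8. At w = 20: H = 27.

H* = 27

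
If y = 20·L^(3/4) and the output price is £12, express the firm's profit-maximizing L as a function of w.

L(w) = (180/w)^(4)

MP_L = (3/4)·20·L^(-1/4) = 15·L^(-1/4).
Setting P·MP_L = w: 180·L^(-1/4) = w.
Solving for L: L^(-1/4) = w/180, so L = (180/w)^(4).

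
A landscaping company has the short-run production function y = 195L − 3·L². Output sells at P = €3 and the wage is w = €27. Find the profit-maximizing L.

L* = 31

The marginal product of L is MP_L = 195 − 6L.
A price-taking firm hires until the value of the marginal product equals the wage: P·MP_L = w, so 3·(195 − 6L) = 27.
Then 195 − 6L = 9, giving L = 31.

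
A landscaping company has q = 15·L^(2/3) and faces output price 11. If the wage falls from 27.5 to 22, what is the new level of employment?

L* = 125

From P·MP_L = w with MP_L = 10·L^(-1/3), the labor demand is L(w) = (110/w)^(3).
At w = 27.5: L = 64. At w = 22: L = 125.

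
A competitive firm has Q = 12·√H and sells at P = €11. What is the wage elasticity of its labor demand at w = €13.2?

ε = -2

MP_H = (1/2)·12·H^(-1/2), so P·MP_H = w gives 66·H^(-1/2) = w.
Solving, H(w) = (66/w)^(2). This is a constant-elasticity form: H ∝ w^(−2), so ε = −2.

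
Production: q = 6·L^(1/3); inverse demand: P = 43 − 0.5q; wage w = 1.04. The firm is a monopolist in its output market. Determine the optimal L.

Marginal revenue from the inverse demand is MR = 43 − q.
The marginal product is MP_L = 2·L^(-2/3).
A monopolist hires until marginal revenue product equals the wage: MR·MP_L = w.
At L, q = 6·L^(1/3). Substituting and solving: (43 − 6·L^(1/3))·2·L^(-2/3) = 1.04 gives L = 125.

L* = 125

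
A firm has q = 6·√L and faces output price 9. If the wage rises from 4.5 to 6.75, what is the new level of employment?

L* = 16

From P·MP_L = w with MP_L = 3·L^(-1/2), the labor demand is L(w) = (27/w)^(2).
At w = 4.5: L = 36. At w = 6.75: L = 16.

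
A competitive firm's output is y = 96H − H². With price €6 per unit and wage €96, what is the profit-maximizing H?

The marginal product of H is MP_H = 96 − 2H.
A price-taking firm hires until the value of the marginal product equals the wage: P·MP_H = w, so 6·(96 − 2H) = 96.
Then 96 − 2H = 16, giving H = 40.

H* = 40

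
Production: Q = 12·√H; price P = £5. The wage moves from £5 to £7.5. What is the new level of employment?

From P·MP_H = w with MP_H = 6·H^(-1/2), the labor demand is H(w) = (30/w)^(2).
At w = 5: H = 36. At w = 7.5: H = 16.

H* = 16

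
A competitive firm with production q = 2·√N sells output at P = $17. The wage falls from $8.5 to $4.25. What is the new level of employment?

From P·MP_N = w with MP_N = N^(-1/2), the labor demand is N(w) = (17/w)^(2).
At w = 8.5: N = 4. At w = 4.25: N = 16.

N* = 16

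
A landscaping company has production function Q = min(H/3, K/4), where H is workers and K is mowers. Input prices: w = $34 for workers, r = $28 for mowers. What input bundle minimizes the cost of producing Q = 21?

H* = 63, K* = 84

With a fixed-proportions technology, the cost-minimizing bundle uses no slack in either input: H/3 = K/4 = Q.
So H = 3·21 = 63 and K = 4·21 = 84.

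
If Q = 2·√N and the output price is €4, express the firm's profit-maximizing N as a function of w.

N(w) = 16/w²

MP_N = (1/2)·2·N^(-1/2) = N^(-1/2).
Setting P·MP_N = w: 4·N^(-1/2) = w.
Solving for N: N^(-1/2) = w/4, so N = (4/w)^(2).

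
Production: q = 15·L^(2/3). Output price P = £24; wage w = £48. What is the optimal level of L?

MP_L = (2/3)·15·L^(-1/3) = 10·L^(-1/3).
Profit maximization for a price taker requires P·MP_L = w: 24·10·L^(-1/3) = 48.
So L^(-1/3) = 0.2, which gives L = 125.

L* = 125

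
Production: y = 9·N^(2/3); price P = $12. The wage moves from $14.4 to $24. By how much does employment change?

ΔN = -98

From P·MP_N = w with MP_N = 6·N^(-1/3), the labor demand is N(w) = (72/w)^(3).
At w = 14.4: N = 125. At w = 24: N = 27.
ΔN = 27 − 125 = -98.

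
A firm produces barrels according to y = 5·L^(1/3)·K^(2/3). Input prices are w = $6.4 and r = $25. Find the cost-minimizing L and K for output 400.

L* = 125, K* = 64

Cost minimization requires the marginal rate of technical substitution to equal the input-price ratio: MP_L/MP_K = w/r.
Here MP_L/MP_K = (1/3)·(K/L)/(2/3) = 0.5·(K/L). Setting this equal to 6.4/25 = 0.256 gives K = 0.512L.
Substituting into y = 400: 5·L^(1/3)·(0.512L)^(2/3) = 400.
Solving, L = 125 and K = 64.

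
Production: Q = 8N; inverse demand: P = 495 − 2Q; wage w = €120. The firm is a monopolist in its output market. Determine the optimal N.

N* = 15

Marginal revenue from the inverse demand is MR = 495 − 4Q.
The marginal product is MP_N = 8.
A monopolist hires until marginal revenue product equals the wage: MR·MP_N = w.
(495 − 32N)·8 = 120, so N = 15.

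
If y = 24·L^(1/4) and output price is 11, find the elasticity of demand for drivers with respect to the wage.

MP_L = (1/4)·24·L^(-3/4), so P·MP_L = w gives 66·L^(-3/4) = w.
Solving, L(w) = (66/w)^(4/3). This is a constant-elasticity form: L ∝ w^(−4/3), so ε = −4/3.

ε = -4/3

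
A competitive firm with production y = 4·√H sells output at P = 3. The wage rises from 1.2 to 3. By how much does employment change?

ΔH = -21

From P·MP_H = w with MP_H = 2·H^(-1/2), the labor demand is H(w) = (6/w)^(2).
At w = 1.2: H = 25. At w = 3: H = 4.
ΔH = 4 − 25 = -21.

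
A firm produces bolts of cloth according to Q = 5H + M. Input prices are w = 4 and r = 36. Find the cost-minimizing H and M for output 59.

H* = 11.8, M* = 0

The inputs are perfect substitutes, so the firm uses whichever has the lower cost per unit of output.
Cost per unit of output via H is 0.8; via M it is 36. H is cheaper.
Producing Q = 59 with H alone: H = 11.8, M = 0.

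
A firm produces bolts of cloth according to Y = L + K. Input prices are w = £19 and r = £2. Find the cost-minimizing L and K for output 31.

The inputs are perfect substitutes, so the firm uses whichever has the lower cost per unit of output.
Cost per unit of output via L is 19; via K it is 2. K is cheaper.
Producing Y = 31 with K alone: L = 0, K = 31.

L* = 0, K* = 31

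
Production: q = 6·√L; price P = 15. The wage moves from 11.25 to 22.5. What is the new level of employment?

From P·MP_L = w with MP_L = 3·L^(-1/2), the labor demand is L(w) = (45/w)^(2).
At w = 11.25: L = 16. At w = 22.5: L = 4.

L* = 4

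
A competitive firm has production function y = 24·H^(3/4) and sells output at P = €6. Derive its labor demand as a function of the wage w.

H(w) = (108/w)^(4)

MP_H = (3/4)·24·H^(-1/4) = 18·H^(-1/4).
Setting P·MP_H = w: 108·H^(-1/4) = w.
Solving for H: H^(-1/4) = w/108, so H = (108/w)^(4).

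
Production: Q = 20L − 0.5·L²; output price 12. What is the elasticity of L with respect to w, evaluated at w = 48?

ε = -0.25

From P·MP_L = w with MP_L = 20 − L, labor demand is L(w) = 20 − w/12.
dL/dw = −1/(12) = -1/12.
At w = 48, L = 16, so ε = (dL/dw)·(w/L) = (-1/12)·(48/16) = -0.25.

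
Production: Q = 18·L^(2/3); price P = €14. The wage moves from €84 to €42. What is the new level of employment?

From P·MP_L = w with MP_L = 12·L^(-1/3), the labor demand is L(w) = (168/w)^(3).
At w = 84: L = 8. At w = 42: L = 64.

L* = 64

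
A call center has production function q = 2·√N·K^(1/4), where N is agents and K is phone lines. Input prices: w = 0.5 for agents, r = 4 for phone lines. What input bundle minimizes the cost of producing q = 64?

N* = 256, K* = 16

Cost minimization requires the marginal rate of technical substitution to equal the input-price ratio: MP_N/MP_K = w/r.
Here MP_N/MP_K = (1/2)·(K/N)/(1/4) = 2·(K/N). Setting this equal to 0.5/4 = 0.125 gives K = 0.0625N.
Substituting into q = 64: 2·N^(1/2)·(0.0625N)^(1/4) = 64.
Solving, N = 256 and K = 16.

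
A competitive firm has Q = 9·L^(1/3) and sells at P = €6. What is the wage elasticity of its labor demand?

MP_L = (1/3)·9·L^(-2/3), so P·MP_L = w gives 18·L^(-2/3) = w.
Solving, L(w) = (18/w)^(3/2). This is a constant-elasticity form: L ∝ w^(−3/2), so ε = −3/2.

ε = -1.5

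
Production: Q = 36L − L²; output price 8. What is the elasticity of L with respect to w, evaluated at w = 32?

From P·MP_L = w with MP_L = 36 − 2L, labor demand is L(w) = (36 − w/8)/2.
dL/dw = −1/(16) = -0.0625.
At w = 32, L = 16, so ε = (dL/dw)·(w/L) = (-0.0625)·(32/16) = -0.125.

ε = -0.125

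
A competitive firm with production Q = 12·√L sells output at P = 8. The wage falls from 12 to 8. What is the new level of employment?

From P·MP_L = w with MP_L = 6·L^(-1/2), the labor demand is L(w) = (48/w)^(2).
At w = 12: L = 16. At w = 8: L = 36.

L* = 36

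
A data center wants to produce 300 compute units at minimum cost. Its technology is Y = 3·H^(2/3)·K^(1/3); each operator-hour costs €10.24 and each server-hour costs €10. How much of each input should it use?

H* = 125, K* = 64

Cost minimization requires the marginal rate of technical substitution to equal the input-price ratio: MP_H/MP_K = w/r.
Here MP_H/MP_K = (2/3)·(K/H)/(1/3) = 2·(K/H). Setting this equal to 10.24/10 = 1.024 gives K = 0.512H.
Substituting into Y = 300: 3·H^(2/3)·(0.512H)^(1/3) = 300.
Solving, H = 125 and K = 64.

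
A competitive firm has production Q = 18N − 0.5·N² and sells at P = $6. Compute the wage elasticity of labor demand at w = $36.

ε = -0.5

From P·MP_N = w with MP_N = 18 − N, labor demand is N(w) = 18 − w/6.
dN/dw = −1/(6) = -1/6.
At w = 36, N = 12, so ε = (dN/dw)·(w/N) = (-1/6)·(36/12) = -0.5.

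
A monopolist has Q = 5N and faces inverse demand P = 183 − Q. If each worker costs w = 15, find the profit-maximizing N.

N* = 18

Marginal revenue from the inverse demand is MR = 183 − 2Q.
The marginal product is MP_N = 5.
A monopolist hires until marginal revenue product equals the wage: MR·MP_N = w.
(183 − 10N)·5 = 15, so N = 18.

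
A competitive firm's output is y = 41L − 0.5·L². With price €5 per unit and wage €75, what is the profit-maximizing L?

L* = 26

The marginal product of L is MP_L = 41 − L.
A price-taking firm hires until the value of the marginal product equals the wage: P·MP_L = w, so 5·(41 − L) = 75.
Then 41 − L = 15, giving L = 26.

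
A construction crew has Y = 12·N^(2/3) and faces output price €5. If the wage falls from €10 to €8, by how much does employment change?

From P·MP_N = w with MP_N = 8·N^(-1/3), the labor demand is N(w) = (40/w)^(3).
At w = 10: N = 64. At w = 8: N = 125.
ΔN = 125 − 64 = 61.

ΔN = 61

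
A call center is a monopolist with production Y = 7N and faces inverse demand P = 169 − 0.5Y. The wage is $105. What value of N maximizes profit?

N* = 22

Marginal revenue from the inverse demand is MR = 169 − Y.
The marginal product is MP_N = 7.
A monopolist hires until marginal revenue product equals the wage: MR·MP_N = w.
(169 − 7N)·7 = 105, so N = 22.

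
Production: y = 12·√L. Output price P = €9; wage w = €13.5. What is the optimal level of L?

L* = 16

MP_L = (1/2)·12·L^(-1/2) = 6·L^(-1/2).
Profit maximization for a price taker requires P·MP_L = w: 9·6·L^(-1/2) = 13.5.
So L^(-1/2) = 0.25, which gives L = 16.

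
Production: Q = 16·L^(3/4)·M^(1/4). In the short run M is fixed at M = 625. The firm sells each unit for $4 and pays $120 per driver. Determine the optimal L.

With M = 625, MP_L = (3/4)·16·L^(-1/4)·625^(1/4) = 60·L^(-1/4).
Profit maximization for a price taker requires P·MP_L = w: 4·60·L^(-1/4) = 120.
So L^(-1/4) = 0.5, which gives L = 16.

L* = 16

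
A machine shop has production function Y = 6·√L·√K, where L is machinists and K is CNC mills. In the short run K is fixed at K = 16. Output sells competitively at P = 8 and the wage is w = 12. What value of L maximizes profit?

L* = 64

With K = 16, MP_L = (1/2)·6·L^(-1/2)·16^(1/2) = 12·L^(-1/2).
Profit maximization for a price taker requires P·MP_L = w: 8·12·L^(-1/2) = 12.
So L^(-1/2) = 0.125, which gives L = 64.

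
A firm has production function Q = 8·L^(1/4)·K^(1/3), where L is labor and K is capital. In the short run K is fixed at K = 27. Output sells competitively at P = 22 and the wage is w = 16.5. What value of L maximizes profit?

With K = 27, MP_L = (1/4)·8·L^(-3/4)·27^(1/3) = 6·L^(-3/4).
Profit maximization for a price taker requires P·MP_L = w: 22·6·L^(-3/4) = 16.5.
So L^(-3/4) = 0.125, which gives L = 16.

L* = 16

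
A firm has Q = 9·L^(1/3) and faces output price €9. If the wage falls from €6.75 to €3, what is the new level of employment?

L* = 27

From P·MP_L = w with MP_L = 3·L^(-2/3), the labor demand is L(w) = (27/w)^(3/2).
At w = 6.75: L = 8. At w = 3: L = 27.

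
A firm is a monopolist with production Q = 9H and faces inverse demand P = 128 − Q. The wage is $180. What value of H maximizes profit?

Marginal revenue from the inverse demand is MR = 128 − 2Q.
The marginal product is MP_H = 9.
A monopolist hires until marginal revenue product equals the wage: MR·MP_H = w.
(128 − 18H)·9 = 180, so H = 6.

H* = 6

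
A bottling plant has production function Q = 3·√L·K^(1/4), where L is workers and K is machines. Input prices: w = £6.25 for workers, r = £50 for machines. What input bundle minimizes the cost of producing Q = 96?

L* = 256, K* = 16

Cost minimization requires the marginal rate of technical substitution to equal the input-price ratio: MP_L/MP_K = w/r.
Here MP_L/MP_K = (1/2)·(K/L)/(1/4) = 2·(K/L). Setting this equal to 6.25/50 = 0.125 gives K = 0.0625L.
Substituting into Q = 96: 3·L^(1/2)·(0.0625L)^(1/4) = 96.
Solving, L = 256 and K = 16.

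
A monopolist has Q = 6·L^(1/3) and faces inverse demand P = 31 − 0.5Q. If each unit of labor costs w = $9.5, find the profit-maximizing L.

L* = 8

Marginal revenue from the inverse demand is MR = 31 − Q.
The marginal product is MP_L = 2·L^(-2/3).
A monopolist hires until marginal revenue product equals the wage: MR·MP_L = w.
At L, Q = 6·L^(1/3). Substituting and solving: (31 − 6·L^(1/3))·2·L^(-2/3) = 9.5 gives L = 8.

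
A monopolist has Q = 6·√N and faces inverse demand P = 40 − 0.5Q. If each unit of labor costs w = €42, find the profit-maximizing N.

Marginal revenue from the inverse demand is MR = 40 − Q.
The marginal product is MP_N = 3·N^(-1/2).
A monopolist hires until marginal revenue product equals the wage: MR·MP_N = w.
At N, Q = 6·√N. Substituting and solving: (40 − 6·√N)·3·N^(-1/2) = 42 gives N = 4.

N* = 4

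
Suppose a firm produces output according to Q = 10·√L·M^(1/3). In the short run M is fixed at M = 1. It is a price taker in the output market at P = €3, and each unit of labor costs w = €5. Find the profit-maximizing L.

With M = 1, MP_L = (1/2)·10·L^(-1/2)·1^(1/3) = 5·L^(-1/2).
Profit maximization for a price taker requires P·MP_L = w: 3·5·L^(-1/2) = 5.
So L^(-1/2) = 1/3, which gives L = 9.

L* = 9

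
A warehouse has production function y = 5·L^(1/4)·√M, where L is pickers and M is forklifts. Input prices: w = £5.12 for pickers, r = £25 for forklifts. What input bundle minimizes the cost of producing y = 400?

Cost minimization requires the marginal rate of technical substitution to equal the input-price ratio: MP_L/MP_M = w/r.
Here MP_L/MP_M = (1/4)·(M/L)/(1/2) = 0.5·(M/L). Setting this equal to 5.12/25 = 0.2048 gives M = 0.4096L.
Substituting into y = 400: 5·L^(1/4)·(0.4096L)^(1/2) = 400.
Solving, L = 625 and M = 256.

L* = 625, M* = 256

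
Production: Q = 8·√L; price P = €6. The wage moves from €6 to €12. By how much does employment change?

From P·MP_L = w with MP_L = 4·L^(-1/2), the labor demand is L(w) = (24/w)^(2).
At w = 6: L = 16. At w = 12: L = 4.
ΔL = 4 − 16 = -12.

ΔL = -12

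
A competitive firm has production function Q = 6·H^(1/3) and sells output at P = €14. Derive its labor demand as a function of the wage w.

MP_H = (1/3)·6·H^(-2/3) = 2·H^(-2/3).
Setting P·MP_H = w: 28·H^(-2/3) = w.
Solving for H: H^(-2/3) = w/28, so H = (28/w)^(3/2).

H(w) = (28/w)^(3/2)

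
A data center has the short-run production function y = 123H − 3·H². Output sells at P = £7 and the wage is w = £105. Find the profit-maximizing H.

H* = 18

The marginal product of H is MP_H = 123 − 6H.
A price-taking firm hires until the value of the marginal product equals the wage: P·MP_H = w, so 7·(123 − 6H) = 105.
Then 123 − 6H = 15, giving H = 18.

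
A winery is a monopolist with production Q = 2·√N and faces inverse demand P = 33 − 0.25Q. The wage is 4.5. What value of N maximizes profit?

Marginal revenue from the inverse demand is MR = 33 − 0.5Q.
The marginal product is MP_N = N^(-1/2).
A monopolist hires until marginal revenue product equals the wage: MR·MP_N = w.
At N, Q = 2·√N. Substituting and solving: (33 − √N)·N^(-1/2) = 4.5 gives N = 36.

N* = 36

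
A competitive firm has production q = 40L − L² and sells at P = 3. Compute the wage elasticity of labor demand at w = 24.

ε = -0.25

From P·MP_L = w with MP_L = 40 − 2L, labor demand is L(w) = (40 − w/3)/2.
dL/dw = −1/(6) = -1/6.
At w = 24, L = 16, so ε = (dL/dw)·(w/L) = (-1/6)·(24/16) = -0.25.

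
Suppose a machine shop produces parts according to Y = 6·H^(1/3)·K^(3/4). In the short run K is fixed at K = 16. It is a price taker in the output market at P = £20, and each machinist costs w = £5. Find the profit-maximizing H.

H* = 512

With K = 16, MP_H = (1/3)·6·H^(-2/3)·16^(3/4) = 16·H^(-2/3).
Profit maximization for a price taker requires P·MP_H = w: 20·16·H^(-2/3) = 5.
So H^(-2/3) = 0.015625, which gives H = 512.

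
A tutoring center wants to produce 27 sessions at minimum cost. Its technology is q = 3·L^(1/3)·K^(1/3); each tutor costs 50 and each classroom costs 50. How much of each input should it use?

Cost minimization requires the marginal rate of technical substitution to equal the input-price ratio: MP_L/MP_K = w/r.
Here MP_L/MP_K = (1/3)·(K/L)/(1/3) = (K/L). Setting this equal to 50/50 = 1 gives K = L.
Substituting into q = 27: 3·L^(1/3)·(L)^(1/3) = 27.
Solving, L = 27 and K = 27.

L* = 27, K* = 27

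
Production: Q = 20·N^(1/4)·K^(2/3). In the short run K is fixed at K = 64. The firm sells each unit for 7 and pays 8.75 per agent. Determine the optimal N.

N* = 256

With K = 64, MP_N = (1/4)·20·N^(-3/4)·64^(2/3) = 80·N^(-3/4).
Profit maximization for a price taker requires P·MP_N = w: 7·80·N^(-3/4) = 8.75.
So N^(-3/4) = 0.015625, which gives N = 256.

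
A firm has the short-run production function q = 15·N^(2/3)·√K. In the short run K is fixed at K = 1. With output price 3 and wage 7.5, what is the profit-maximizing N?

With K = 1, MP_N = (2/3)·15·N^(-1/3)·1^(1/2) = 10·N^(-1/3).
Profit maximization for a price taker requires P·MP_N = w: 3·10·N^(-1/3) = 7.5.
So N^(-1/3) = 0.25, which gives N = 64.

N* = 64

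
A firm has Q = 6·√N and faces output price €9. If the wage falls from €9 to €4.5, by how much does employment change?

ΔN = 27

From P·MP_N = w with MP_N = 3·N^(-1/2), the labor demand is N(w) = (27/w)^(2).
At w = 9: N = 9. At w = 4.5: N = 36.
ΔN = 36 − 9 = 27.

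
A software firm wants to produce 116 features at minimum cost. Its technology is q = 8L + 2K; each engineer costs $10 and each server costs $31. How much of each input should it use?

The inputs are perfect substitutes, so the firm uses whichever has the lower cost per unit of output.
Cost per unit of output via L is w/8 = 1.25; via K it is r/2 = 15.5. L is cheaper.
Producing q = 116 with L alone: L = 14.5, K = 0.

L* = 14.5, K* = 0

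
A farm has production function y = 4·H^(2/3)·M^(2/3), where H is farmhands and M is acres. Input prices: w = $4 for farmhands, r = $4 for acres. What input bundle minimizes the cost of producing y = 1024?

Cost minimization requires the marginal rate of technical substitution to equal the input-price ratio: MP_H/MP_M = w/r.
Here MP_H/MP_M = (2/3)·(M/H)/(2/3) = (M/H). Setting this equal to 4/4 = 1 gives M = H.
Substituting into y = 1024: 4·H^(2/3)·(H)^(2/3) = 1024.
Solving, H = 64 and M = 64.

H* = 64, M* = 64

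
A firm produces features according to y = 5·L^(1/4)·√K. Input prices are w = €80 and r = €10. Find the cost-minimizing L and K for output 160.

L* = 16, K* = 256

Cost minimization requires the marginal rate of technical substitution to equal the input-price ratio: MP_L/MP_K = w/r.
Here MP_L/MP_K = (1/4)·(K/L)/(1/2) = 0.5·(K/L). Setting this equal to 80/10 = 8 gives K = 16L.
Substituting into y = 160: 5·L^(1/4)·(16L)^(1/2) = 160.
Solving, L = 16 and K = 256.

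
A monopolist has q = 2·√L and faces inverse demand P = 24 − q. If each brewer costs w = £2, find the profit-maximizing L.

L* = 16

Marginal revenue from the inverse demand is MR = 24 − 2q.
The marginal product is MP_L = L^(-1/2).
A monopolist hires until marginal revenue product equals the wage: MR·MP_L = w.
At L, q = 2·√L. Substituting and solving: (24 − 4·√L)·L^(-1/2) = 2 gives L = 16.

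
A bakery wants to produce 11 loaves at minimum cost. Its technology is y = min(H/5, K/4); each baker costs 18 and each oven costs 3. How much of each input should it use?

With a fixed-proportions technology, the cost-minimizing bundle uses no slack in either input: H/5 = K/4 = y.
So H = 5·11 = 55 and K = 4·11 = 44.

H* = 55, K* = 44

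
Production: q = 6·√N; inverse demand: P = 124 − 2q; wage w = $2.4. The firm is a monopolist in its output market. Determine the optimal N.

Marginal revenue from the inverse demand is MR = 124 − 4q.
The marginal product is MP_N = 3·N^(-1/2).
A monopolist hires until marginal revenue product equals the wage: MR·MP_N = w.
At N, q = 6·√N. Substituting and solving: (124 − 24·√N)·3·N^(-1/2) = 2.4 gives N = 25.

N* = 25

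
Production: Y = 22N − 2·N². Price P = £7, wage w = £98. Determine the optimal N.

The marginal product of N is MP_N = 22 − 4N.
A price-taking firm hires until the value of the marginal product equals the wage: P·MP_N = w, so 7·(22 − 4N) = 98.
Then 22 − 4N = 14, giving N = 2.

N* = 2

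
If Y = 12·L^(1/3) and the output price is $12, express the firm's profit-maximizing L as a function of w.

L(w) = (48/w)^(3/2)

MP_L = (1/3)·12·L^(-2/3) = 4·L^(-2/3).
Setting P·MP_L = w: 48·L^(-2/3) = w.
Solving for L: L^(-2/3) = w/48, so L = (48/w)^(3/2).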